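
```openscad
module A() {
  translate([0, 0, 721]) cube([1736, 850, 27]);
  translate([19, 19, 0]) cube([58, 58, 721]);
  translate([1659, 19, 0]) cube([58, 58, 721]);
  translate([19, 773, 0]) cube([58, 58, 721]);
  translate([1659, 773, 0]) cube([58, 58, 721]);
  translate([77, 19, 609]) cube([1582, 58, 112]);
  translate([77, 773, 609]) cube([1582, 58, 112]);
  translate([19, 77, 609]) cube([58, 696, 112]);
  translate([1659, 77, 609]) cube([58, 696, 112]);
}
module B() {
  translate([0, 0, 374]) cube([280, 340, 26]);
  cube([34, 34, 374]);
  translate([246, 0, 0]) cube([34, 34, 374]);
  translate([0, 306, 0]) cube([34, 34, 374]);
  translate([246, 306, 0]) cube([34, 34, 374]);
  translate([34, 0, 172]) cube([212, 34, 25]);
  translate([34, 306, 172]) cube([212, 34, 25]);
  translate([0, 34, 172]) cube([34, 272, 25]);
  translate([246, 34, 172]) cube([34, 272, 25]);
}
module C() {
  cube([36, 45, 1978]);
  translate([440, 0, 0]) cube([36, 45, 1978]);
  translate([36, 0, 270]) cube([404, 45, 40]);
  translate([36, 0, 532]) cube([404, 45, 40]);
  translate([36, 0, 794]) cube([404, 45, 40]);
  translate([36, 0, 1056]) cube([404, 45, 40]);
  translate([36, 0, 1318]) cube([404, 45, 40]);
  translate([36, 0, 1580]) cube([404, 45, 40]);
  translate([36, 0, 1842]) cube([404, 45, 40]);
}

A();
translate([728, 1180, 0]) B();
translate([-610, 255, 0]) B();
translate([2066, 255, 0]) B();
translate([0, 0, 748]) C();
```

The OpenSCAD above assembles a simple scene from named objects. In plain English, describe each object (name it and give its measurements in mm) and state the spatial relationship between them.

A is a rectangular dining table. The top is 1736×850×27 mm with its upper surface at z = 748 mm. It stands on four 58×58 mm square legs, each inset 19 mm from the nearest pair of top edges, running from the floor to the underside of the top. Four apron rails, 58 mm thick and 112 mm tall, run between adjacent legs with their top edges flush with the underside of the top and their outer faces flush with the legs' outer faces.

B is a four-legged stool. The seat is 280×340 mm, 26 mm thick, top at z = 400 mm. It stands on four square legs, each 34×34 mm in cross-section, from z = 0 to the seat underside, each flush with a corner of the seat. Four stretchers, 34 mm wide and 25 mm tall, connect adjacent legs with their undersides at z = 172 mm, each running between the inner faces of the legs it joins and aligned with the legs' outer faces on the other axis.

C is a straight ladder. Two 36×45 mm vertical rails, 1978 mm tall, stand 476 mm apart (outside-to-outside) with their front faces coplanar on the −y side. 7 rungs, each 45 mm deep and 40 mm tall, span between the inner faces of the rails, front faces flush with the rails. The lowest rung's underside is at z = 270 mm and rungs are spaced 262 mm apart (underside to underside).

Three stools sit around the table at the +y, −x, +x sides. The ladder is on top of the table.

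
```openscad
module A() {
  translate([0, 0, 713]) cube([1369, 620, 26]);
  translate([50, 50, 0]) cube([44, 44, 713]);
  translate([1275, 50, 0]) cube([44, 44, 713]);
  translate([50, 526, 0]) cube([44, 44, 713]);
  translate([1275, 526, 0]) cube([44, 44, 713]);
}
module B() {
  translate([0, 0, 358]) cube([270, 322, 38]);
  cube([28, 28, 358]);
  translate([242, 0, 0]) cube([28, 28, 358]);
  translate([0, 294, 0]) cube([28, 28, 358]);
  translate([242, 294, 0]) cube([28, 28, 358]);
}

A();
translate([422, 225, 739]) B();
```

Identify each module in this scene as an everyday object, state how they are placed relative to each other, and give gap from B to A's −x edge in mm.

A is a table. B is a stool. The stool is on top of the table. The gap from the stool to the table's −x edge is 422 mm.

The stool's min-x is at 422; the table's min-x is 0; gap = 422 mm.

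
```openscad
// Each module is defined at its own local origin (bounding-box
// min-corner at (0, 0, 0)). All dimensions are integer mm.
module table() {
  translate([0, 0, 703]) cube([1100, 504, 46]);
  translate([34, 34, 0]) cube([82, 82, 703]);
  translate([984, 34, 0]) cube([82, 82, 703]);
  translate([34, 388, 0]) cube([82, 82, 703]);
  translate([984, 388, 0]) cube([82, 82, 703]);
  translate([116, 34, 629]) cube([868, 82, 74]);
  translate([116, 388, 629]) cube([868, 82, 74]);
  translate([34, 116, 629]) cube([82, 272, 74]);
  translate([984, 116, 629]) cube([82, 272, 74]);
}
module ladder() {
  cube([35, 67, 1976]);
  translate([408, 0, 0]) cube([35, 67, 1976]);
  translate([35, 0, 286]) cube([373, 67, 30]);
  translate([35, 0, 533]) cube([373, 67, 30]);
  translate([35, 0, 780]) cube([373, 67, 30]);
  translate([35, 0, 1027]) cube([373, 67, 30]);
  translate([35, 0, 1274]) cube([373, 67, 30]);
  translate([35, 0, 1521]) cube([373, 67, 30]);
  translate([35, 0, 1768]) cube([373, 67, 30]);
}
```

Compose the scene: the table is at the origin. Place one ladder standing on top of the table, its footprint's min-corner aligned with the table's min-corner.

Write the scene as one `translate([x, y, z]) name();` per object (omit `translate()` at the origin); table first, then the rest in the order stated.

table();
translate([0, 0, 749]) ladder();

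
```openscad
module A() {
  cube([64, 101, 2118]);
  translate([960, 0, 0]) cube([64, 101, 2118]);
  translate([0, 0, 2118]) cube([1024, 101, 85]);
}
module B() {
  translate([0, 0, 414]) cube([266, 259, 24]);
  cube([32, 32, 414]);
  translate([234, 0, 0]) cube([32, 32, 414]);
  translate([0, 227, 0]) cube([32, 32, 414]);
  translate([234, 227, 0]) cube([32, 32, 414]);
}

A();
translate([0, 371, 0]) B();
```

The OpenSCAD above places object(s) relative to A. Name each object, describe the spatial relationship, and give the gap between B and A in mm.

The stool's nearest face is 270 mm from the door frame's +y face.

A is a door frame. B is a stool. The stool is on the floor beside the door frame on its +y side. The gap between the stool and the door frame is 270 mm.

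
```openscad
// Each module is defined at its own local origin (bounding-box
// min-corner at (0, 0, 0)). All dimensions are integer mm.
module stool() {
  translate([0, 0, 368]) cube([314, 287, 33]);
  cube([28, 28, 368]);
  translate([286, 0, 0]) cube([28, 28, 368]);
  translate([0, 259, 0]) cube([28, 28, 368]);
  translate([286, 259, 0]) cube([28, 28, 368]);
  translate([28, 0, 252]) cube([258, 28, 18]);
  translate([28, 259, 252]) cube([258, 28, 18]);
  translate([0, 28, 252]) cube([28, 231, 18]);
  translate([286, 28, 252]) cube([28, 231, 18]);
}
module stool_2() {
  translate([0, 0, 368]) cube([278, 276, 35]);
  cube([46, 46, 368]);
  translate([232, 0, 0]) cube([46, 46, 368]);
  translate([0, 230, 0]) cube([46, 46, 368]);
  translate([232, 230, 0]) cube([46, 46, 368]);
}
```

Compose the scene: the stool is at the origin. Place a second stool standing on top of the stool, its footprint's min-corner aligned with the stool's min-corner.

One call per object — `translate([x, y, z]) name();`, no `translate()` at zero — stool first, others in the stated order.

stool();
translate([0, 0, 401]) stool_2();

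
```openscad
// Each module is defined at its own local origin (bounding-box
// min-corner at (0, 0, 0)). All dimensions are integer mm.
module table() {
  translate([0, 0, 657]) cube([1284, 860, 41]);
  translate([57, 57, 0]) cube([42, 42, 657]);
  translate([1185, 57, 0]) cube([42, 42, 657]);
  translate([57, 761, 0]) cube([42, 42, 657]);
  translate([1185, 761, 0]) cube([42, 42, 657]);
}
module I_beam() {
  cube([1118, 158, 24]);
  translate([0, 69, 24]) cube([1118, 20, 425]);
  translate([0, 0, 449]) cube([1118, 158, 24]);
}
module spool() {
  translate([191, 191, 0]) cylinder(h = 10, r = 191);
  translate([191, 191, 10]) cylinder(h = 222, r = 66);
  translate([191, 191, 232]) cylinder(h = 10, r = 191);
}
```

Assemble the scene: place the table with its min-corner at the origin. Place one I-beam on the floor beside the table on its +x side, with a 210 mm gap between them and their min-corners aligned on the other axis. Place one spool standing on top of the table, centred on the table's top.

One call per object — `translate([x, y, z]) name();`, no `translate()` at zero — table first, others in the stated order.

table();
translate([1494, 0, 0]) I_beam();
translate([451, 239, 698]) spool();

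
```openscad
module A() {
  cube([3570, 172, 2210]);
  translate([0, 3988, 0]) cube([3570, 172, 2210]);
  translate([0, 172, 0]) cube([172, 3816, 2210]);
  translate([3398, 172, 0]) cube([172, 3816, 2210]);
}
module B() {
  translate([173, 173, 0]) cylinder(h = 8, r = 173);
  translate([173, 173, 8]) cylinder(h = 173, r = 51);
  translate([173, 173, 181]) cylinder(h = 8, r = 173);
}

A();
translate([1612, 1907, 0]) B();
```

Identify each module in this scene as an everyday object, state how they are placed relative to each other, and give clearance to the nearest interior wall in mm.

Clearances: x = 1440, y = 1735; minimum 1440 mm.

A is a house frame. B is a spool. The spool sits inside the house frame, centred. The clearance to the nearest interior wall is 1440 mm.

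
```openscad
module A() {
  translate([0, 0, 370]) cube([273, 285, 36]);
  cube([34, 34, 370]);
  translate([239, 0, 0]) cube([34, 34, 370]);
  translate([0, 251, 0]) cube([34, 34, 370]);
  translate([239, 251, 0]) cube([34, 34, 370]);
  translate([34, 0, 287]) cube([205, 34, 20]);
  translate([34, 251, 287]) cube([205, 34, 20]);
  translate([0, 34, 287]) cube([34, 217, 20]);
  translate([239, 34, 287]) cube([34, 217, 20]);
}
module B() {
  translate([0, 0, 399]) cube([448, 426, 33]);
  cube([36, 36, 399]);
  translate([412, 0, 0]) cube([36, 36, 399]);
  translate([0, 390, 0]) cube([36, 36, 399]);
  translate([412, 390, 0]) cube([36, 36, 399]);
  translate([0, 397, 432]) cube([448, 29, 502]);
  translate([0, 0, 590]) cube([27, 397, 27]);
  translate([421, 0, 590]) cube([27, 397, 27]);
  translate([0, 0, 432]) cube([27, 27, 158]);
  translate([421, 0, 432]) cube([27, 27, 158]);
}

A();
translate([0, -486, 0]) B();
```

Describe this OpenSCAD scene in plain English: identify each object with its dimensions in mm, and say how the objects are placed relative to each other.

A is a simple wooden stool: a rectangular seat 273 mm (x) by 285 mm (y), 36 mm thick, top face at z = 406 mm, on four square legs, each 34×34 mm in cross-section. The legs rest on z = 0, each flush with a corner of the seat. Four stretchers, 34 mm wide and 20 mm tall, connect adjacent legs with their undersides at z = 287 mm, each running between the inner faces of the legs it joins and aligned with the legs' outer faces on the other axis.

B is a chair. The seat is a 448×426×33 mm slab with its top at z = 432 mm, on four 36×36 mm corner legs (flush with the seat edges, standing on z = 0). A flat backrest 29 mm thick, 502 mm tall, spans the full seat width and rises from the seat top along its +y edge, rear face flush with the rear of the seat. Two armrests of 27×27 mm section run along each side from the seat's front edge to the front of the backrest, top faces 185 mm above the seat top and outer faces flush with the seat's x-edges; a 27×27 mm post under the front of each armrest stands on the seat at the front corner.

The chair is on the floor beside the stool on its −y side.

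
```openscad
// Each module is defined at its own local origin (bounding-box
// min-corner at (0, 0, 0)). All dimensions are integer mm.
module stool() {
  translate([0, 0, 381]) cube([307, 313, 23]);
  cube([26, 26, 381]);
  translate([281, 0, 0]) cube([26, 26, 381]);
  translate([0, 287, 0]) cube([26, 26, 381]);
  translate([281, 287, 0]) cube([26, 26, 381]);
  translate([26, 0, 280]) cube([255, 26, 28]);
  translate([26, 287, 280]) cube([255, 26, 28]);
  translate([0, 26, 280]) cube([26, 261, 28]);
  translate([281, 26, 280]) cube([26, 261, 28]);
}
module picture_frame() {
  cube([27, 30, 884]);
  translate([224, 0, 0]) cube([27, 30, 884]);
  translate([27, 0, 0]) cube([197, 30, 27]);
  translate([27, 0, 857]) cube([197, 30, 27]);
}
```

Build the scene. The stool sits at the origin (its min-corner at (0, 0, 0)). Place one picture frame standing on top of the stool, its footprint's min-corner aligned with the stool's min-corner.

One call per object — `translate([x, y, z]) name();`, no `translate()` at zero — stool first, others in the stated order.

stool();
translate([0, 0, 404]) picture_frame();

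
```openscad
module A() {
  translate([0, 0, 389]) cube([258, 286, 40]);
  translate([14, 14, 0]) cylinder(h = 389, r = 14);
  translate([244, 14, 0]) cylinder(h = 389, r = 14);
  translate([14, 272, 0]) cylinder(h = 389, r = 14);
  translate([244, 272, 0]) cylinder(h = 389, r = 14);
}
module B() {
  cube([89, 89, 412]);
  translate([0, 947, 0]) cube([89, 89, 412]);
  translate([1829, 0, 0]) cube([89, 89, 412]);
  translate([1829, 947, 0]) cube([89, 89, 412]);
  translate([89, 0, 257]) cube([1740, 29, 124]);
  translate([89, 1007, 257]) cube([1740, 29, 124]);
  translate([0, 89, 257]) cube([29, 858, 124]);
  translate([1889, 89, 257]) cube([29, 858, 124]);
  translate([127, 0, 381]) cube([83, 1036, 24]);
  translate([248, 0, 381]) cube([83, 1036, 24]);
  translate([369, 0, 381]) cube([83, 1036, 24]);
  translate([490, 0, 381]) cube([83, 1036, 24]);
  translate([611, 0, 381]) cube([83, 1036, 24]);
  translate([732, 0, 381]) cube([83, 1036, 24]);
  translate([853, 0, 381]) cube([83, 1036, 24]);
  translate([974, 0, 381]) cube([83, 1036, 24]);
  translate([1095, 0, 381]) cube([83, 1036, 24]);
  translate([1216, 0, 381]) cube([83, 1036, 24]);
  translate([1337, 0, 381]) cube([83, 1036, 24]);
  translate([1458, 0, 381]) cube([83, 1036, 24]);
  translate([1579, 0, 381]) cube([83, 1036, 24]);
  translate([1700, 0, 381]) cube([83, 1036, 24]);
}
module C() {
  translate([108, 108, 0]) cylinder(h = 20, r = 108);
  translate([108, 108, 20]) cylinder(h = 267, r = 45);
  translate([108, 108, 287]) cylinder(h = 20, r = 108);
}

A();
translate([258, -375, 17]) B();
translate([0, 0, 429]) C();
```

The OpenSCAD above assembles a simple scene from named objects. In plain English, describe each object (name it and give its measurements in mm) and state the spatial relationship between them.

A is a four-legged stool. The seat is a 258×286×40 mm slab whose top surface is at z = 429 mm; four round legs, each 28 mm in diameter, run from the floor (z = 0) to the underside of the seat, each leg's axis is inset half a diameter from the nearest pair of seat edges (so the leg's bounding box is flush with the corner).

B is a bed frame 1918 mm long (x) by 1036 mm wide (y). Four 89×89 mm corner posts, 412 mm tall, at the corners of the footprint. Four rails of 29 mm thickness and 124 mm height run between adjacent posts with their undersides at z = 257 mm, their outer faces flush with the outside of the frame (the two x-running rails run between the posts' inner faces; the two y-running rails run between the posts' inner faces). 14 slats, each 83 mm wide (x) and 24 mm thick, lie across the top of the two x-running rails, running the full 1036 mm width of the frame in y; the slats are evenly spaced along x between the inner faces of the end posts with equal gaps (rounded down to the nearest mm) at the −x end and between each pair — any rounding remainder accumulates at the +x end.

C is a spool: two coaxial disc flanges of radius 108 mm and thickness 20 mm, joined by a core cylinder of radius 45 mm and height 267 mm. The lower flange rests on z = 0 and the three cylinders share a vertical axis.

The bed frame is beside the stool with their tops flush at z = 429. The spool is on top of the stool.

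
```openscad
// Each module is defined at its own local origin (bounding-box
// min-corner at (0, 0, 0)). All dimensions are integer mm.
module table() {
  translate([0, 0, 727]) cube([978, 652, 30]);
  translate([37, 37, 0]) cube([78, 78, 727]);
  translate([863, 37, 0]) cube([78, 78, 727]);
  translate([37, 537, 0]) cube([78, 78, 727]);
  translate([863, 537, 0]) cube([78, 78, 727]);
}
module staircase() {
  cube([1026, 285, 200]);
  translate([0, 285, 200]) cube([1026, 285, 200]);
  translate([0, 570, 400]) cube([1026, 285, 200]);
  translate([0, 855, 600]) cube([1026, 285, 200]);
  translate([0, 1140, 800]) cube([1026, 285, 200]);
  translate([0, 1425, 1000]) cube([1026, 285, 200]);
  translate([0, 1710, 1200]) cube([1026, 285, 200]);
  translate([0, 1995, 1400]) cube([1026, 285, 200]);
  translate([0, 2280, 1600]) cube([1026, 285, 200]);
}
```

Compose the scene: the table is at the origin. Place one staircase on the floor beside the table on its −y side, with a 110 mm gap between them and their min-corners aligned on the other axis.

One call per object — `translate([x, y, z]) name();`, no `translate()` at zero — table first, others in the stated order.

table();
translate([0, -2675, 0]) staircase();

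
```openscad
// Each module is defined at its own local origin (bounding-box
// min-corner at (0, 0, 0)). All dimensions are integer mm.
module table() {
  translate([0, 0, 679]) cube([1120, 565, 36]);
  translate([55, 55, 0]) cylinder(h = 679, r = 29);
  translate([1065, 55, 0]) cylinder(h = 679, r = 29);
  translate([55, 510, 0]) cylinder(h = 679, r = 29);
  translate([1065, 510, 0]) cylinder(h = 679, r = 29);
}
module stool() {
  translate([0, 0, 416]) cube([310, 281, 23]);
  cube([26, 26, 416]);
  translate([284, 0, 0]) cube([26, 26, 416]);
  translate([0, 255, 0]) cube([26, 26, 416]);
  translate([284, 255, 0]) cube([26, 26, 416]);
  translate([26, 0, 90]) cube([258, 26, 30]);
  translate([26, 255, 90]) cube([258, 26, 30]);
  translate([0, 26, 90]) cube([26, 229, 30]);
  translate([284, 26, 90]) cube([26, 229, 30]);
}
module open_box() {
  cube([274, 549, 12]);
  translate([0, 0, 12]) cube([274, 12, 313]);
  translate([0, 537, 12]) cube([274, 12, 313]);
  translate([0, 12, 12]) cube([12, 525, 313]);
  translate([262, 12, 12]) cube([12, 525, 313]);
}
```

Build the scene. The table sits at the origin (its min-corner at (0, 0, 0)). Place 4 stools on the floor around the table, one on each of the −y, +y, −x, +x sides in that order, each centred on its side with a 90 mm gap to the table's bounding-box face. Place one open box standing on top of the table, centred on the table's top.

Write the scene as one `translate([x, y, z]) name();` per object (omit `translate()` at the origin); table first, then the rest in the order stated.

table();
translate([405, -371, 0]) stool();
translate([405, 655, 0]) stool();
translate([-400, 142, 0]) stool();
translate([1210, 142, 0]) stool();
translate([423, 8, 715]) open_box();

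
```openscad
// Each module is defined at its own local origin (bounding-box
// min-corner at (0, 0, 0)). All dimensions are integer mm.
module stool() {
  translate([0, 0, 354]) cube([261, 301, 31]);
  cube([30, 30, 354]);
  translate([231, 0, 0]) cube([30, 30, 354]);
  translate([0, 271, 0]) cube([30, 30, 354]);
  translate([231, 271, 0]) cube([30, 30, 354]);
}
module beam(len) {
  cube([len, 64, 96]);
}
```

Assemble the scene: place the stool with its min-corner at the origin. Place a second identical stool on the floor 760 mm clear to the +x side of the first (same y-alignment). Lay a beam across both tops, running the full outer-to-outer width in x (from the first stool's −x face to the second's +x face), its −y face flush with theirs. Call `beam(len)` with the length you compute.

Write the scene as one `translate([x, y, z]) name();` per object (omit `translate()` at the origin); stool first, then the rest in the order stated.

stool();
translate([1021, 0, 0]) stool();
translate([0, 0, 385]) beam(1282);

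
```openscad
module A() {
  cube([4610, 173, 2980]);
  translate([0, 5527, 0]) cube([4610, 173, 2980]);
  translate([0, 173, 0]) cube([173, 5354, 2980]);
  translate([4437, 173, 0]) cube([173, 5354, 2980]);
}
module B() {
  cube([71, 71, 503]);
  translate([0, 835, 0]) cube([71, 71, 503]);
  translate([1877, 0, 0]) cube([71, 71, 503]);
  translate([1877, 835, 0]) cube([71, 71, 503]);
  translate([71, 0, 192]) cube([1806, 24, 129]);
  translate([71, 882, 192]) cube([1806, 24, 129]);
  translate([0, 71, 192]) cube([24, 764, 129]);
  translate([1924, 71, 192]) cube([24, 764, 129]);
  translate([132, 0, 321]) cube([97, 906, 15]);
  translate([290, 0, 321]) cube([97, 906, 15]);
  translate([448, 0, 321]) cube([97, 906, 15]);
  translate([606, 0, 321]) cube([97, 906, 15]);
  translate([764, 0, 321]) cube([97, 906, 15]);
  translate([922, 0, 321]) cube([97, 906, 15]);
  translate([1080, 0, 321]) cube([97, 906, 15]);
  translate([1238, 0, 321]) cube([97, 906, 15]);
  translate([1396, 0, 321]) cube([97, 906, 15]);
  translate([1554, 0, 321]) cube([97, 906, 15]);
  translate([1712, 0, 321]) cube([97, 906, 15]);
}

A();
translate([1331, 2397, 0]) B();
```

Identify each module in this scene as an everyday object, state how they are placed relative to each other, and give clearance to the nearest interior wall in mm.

Clearances: x = 1158, y = 2224; minimum 1158 mm.

A is a house frame. B is a bed frame. The bed frame sits inside the house frame, centred. The clearance to the nearest interior wall is 1158 mm.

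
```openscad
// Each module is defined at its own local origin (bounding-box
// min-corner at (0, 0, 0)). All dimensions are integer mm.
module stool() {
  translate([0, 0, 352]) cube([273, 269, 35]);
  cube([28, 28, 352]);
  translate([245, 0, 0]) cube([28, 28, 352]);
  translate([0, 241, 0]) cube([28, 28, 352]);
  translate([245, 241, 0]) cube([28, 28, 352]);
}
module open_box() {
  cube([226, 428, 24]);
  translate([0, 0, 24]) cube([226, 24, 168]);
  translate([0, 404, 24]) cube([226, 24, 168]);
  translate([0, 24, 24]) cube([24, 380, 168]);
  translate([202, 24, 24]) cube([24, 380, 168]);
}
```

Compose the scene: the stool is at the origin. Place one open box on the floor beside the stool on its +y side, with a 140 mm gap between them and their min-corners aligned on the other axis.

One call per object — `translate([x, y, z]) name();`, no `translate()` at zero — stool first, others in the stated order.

stool();
translate([0, 409, 0]) open_box();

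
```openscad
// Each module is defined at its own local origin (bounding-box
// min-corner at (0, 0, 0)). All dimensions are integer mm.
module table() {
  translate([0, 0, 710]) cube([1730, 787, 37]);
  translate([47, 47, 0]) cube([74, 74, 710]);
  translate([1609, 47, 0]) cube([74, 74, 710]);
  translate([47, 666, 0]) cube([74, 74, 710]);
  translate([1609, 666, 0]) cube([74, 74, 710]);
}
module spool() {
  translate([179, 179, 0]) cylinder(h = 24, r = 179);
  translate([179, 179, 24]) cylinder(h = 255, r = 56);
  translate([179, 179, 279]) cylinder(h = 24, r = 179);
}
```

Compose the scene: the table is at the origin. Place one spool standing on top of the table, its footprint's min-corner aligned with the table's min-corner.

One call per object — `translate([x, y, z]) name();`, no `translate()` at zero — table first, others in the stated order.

table();
translate([0, 0, 747]) spool();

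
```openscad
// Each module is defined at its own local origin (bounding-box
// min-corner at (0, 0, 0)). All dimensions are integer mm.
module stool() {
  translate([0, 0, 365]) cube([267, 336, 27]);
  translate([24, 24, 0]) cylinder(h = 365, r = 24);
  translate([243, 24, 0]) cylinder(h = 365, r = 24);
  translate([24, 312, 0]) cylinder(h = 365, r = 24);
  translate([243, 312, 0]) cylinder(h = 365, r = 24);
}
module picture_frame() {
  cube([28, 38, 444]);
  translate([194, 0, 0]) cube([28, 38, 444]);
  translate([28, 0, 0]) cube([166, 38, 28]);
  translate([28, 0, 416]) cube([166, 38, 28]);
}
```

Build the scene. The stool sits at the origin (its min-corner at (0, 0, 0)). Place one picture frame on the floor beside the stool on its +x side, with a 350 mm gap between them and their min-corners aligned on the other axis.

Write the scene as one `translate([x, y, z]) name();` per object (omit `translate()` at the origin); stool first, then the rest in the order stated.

stool();
translate([617, 0, 0]) picture_frame();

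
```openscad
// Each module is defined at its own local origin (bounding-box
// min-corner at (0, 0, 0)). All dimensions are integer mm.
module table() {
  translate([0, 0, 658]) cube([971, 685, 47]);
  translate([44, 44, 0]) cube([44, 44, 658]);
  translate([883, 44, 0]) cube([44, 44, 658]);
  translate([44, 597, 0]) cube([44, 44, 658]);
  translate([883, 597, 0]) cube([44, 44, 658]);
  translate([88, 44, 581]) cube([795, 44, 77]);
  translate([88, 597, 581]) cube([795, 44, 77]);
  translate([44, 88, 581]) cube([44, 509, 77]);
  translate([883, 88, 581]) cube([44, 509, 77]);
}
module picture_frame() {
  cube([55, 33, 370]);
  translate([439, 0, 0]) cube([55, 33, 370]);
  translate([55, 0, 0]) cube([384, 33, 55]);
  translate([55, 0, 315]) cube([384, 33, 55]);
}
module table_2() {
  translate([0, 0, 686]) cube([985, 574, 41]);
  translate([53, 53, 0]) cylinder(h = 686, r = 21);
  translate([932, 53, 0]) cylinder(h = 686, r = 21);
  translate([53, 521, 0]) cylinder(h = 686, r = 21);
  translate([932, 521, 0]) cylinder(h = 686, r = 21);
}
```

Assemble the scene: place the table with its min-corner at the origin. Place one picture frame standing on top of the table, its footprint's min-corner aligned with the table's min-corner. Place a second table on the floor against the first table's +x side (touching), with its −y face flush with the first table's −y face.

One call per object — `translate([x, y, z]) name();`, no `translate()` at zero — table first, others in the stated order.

table();
translate([0, 0, 705]) picture_frame();
translate([971, 0, 0]) table_2();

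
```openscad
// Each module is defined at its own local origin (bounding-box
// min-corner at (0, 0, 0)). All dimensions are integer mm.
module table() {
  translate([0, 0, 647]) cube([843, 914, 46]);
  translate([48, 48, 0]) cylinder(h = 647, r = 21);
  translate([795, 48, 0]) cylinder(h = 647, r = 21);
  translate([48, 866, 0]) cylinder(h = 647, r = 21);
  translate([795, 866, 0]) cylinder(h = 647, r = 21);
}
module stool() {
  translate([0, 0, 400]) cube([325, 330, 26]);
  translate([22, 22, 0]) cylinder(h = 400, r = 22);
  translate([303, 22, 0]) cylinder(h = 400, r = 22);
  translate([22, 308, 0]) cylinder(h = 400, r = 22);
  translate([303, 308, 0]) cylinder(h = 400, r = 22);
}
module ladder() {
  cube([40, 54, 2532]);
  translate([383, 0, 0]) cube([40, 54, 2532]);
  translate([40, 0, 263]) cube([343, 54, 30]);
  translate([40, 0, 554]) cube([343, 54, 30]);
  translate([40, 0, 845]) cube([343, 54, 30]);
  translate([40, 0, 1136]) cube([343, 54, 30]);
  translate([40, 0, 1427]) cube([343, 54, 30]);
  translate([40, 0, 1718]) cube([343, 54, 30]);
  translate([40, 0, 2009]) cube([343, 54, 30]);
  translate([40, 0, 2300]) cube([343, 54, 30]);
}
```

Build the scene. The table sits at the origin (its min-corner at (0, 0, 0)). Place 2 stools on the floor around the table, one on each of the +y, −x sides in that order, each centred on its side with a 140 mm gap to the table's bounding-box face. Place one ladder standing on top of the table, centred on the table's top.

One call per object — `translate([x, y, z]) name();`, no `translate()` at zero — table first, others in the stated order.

table();
translate([259, 1054, 0]) stool();
translate([-465, 292, 0]) stool();
translate([210, 430, 693]) ladder();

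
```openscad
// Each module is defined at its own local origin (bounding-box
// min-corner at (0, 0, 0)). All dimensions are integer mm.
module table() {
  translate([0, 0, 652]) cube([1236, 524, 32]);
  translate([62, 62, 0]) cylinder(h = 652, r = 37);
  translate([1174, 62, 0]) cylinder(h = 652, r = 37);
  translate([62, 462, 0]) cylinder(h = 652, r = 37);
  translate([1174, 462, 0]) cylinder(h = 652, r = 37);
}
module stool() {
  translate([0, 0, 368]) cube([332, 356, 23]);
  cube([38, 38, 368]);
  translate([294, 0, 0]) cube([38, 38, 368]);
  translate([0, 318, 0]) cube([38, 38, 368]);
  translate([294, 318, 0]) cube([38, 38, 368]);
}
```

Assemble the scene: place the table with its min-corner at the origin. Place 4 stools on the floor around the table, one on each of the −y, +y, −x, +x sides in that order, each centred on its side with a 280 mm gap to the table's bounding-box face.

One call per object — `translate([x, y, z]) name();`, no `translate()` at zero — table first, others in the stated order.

table();
translate([452, -636, 0]) stool();
translate([452, 804, 0]) stool();
translate([-612, 84, 0]) stool();
translate([1516, 84, 0]) stool();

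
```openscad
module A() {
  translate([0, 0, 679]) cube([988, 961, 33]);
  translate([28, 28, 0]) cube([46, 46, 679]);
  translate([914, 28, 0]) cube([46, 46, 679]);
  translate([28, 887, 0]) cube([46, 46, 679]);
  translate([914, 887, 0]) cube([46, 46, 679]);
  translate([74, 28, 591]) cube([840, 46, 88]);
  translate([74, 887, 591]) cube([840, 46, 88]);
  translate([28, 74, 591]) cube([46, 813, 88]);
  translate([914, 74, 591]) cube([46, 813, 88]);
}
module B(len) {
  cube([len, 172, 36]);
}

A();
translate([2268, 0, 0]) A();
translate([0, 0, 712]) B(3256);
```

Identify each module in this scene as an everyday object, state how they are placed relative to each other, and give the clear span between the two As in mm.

A is a table. B is a beam. A beam spans the tops of two tables. The clear span between the two tables is 1280 mm.

Second table starts at x = 2268; first ends at x = 988; clear span = 2268 − 988 = 1280 mm.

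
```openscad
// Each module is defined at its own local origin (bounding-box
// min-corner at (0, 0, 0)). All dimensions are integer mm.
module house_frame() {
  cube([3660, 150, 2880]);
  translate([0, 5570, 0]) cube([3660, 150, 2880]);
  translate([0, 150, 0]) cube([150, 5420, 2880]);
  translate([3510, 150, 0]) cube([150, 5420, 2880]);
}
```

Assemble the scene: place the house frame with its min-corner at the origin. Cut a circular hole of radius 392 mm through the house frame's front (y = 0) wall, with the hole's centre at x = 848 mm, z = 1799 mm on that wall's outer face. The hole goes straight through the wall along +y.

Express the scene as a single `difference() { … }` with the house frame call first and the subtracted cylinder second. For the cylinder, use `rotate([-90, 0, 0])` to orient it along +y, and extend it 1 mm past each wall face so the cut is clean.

difference() {
  house_frame();
  translate([848, -1, 1799]) rotate([-90, 0, 0]) cylinder(h = 152, r = 392);
}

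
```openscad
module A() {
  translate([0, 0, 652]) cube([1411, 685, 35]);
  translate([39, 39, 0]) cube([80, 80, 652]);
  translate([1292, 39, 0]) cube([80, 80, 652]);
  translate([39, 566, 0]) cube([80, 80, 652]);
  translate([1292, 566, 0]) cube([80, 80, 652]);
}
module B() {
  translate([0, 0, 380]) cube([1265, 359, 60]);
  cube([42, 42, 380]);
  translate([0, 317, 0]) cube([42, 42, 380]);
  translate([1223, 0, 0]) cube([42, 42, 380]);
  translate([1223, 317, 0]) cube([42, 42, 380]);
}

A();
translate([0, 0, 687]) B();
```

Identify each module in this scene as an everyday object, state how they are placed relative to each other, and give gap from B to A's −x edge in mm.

A is a table. B is a bench. The bench is on top of the table. The gap from the bench to the table's −x edge is 0 mm.

The bench's min-x is at 0; the table's min-x is 0; gap = 0 mm.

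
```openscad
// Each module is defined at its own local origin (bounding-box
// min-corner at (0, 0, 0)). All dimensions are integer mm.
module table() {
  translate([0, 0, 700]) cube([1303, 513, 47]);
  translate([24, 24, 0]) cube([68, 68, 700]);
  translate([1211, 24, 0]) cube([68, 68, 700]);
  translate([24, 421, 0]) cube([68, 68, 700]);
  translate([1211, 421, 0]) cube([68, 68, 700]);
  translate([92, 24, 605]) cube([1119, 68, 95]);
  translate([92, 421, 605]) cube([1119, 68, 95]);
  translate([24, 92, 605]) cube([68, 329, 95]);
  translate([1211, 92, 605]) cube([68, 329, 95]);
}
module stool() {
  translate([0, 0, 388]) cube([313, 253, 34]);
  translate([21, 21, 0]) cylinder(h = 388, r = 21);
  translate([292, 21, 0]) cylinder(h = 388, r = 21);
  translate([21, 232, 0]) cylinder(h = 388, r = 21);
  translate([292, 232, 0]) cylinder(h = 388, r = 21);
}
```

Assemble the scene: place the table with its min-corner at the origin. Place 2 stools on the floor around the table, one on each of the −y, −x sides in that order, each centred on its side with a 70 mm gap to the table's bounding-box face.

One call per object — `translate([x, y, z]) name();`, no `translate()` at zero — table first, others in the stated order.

table();
translate([495, -323, 0]) stool();
translate([-383, 130, 0]) stool();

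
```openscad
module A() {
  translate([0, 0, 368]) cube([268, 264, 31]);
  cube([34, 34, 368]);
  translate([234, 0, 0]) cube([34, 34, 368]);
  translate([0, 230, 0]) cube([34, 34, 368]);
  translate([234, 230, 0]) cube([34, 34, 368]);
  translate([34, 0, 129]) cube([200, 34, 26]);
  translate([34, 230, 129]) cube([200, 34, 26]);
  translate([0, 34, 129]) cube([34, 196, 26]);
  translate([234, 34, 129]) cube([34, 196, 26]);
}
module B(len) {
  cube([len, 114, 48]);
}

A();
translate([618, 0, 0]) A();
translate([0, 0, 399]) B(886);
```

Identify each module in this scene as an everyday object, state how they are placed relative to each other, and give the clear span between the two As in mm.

A is a stool. B is a beam. A beam spans the tops of two stools. The clear span between the two stools is 350 mm.

Second stool starts at x = 618; first ends at x = 268; clear span = 618 − 268 = 350 mm.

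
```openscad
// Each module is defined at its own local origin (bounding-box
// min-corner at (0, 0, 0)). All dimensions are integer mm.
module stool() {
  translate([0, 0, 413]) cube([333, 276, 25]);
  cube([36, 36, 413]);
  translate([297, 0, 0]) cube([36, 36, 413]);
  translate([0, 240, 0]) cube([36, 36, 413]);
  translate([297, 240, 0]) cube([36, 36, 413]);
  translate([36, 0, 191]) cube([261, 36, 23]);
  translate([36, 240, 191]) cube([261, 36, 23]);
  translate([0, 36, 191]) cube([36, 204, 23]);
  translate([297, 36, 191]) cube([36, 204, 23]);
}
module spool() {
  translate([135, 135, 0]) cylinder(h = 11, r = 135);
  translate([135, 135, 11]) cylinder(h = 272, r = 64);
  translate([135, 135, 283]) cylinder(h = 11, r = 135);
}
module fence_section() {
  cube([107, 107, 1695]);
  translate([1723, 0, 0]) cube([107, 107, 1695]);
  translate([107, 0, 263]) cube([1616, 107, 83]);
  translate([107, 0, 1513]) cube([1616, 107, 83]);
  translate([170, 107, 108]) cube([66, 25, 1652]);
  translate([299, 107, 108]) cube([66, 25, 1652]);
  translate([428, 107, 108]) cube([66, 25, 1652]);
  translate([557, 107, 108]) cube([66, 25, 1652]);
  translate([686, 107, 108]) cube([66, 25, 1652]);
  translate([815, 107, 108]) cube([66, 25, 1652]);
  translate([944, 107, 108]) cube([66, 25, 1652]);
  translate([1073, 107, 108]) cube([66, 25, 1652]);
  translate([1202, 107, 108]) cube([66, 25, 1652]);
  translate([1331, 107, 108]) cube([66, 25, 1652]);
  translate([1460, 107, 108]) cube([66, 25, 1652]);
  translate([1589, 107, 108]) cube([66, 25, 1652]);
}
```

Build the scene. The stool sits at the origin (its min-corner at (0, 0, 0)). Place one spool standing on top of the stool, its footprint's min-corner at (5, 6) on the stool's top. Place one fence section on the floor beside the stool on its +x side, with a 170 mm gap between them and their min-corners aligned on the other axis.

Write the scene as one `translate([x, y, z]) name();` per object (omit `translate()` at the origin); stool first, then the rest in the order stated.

stool();
translate([5, 6, 438]) spool();
translate([503, 0, 0]) fence_section();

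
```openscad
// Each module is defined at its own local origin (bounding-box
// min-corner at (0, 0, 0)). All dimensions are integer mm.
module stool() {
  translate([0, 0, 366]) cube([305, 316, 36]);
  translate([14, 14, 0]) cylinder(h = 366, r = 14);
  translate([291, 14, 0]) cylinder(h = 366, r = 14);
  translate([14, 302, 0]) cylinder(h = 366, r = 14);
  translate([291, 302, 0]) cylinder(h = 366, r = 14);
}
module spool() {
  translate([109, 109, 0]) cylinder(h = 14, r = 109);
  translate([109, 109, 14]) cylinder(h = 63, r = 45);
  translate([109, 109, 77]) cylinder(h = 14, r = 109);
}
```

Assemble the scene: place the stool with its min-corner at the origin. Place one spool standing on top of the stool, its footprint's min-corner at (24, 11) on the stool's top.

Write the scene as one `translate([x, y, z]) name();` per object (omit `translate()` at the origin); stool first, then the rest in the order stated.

stool();
translate([24, 11, 402]) spool();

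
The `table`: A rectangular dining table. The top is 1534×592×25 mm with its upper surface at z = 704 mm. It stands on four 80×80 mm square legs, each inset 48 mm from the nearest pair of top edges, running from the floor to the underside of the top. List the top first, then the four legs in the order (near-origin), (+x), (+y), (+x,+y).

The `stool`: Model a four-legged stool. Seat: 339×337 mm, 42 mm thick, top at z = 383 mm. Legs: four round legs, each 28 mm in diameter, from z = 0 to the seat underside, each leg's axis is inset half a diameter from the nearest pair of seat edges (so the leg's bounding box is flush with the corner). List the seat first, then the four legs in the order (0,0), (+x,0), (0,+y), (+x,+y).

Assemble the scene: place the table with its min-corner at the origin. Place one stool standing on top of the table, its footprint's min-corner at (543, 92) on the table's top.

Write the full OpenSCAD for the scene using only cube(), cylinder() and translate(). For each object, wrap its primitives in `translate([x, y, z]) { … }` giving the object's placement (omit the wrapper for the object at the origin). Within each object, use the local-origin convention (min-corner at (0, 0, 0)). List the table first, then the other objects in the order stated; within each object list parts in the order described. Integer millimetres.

translate([0, 0, 679]) cube([1534, 592, 25]);
translate([48, 48, 0]) cube([80, 80, 679]);
translate([1406, 48, 0]) cube([80, 80, 679]);
translate([48, 464, 0]) cube([80, 80, 679]);
translate([1406, 464, 0]) cube([80, 80, 679]);
translate([543, 92, 704]) {
  translate([0, 0, 341]) cube([339, 337, 42]);
  translate([14, 14, 0]) cylinder(h = 341, r = 14);
  translate([325, 14, 0]) cylinder(h = 341, r = 14);
  translate([14, 323, 0]) cylinder(h = 341, r = 14);
  translate([325, 323, 0]) cylinder(h = 341, r = 14);
}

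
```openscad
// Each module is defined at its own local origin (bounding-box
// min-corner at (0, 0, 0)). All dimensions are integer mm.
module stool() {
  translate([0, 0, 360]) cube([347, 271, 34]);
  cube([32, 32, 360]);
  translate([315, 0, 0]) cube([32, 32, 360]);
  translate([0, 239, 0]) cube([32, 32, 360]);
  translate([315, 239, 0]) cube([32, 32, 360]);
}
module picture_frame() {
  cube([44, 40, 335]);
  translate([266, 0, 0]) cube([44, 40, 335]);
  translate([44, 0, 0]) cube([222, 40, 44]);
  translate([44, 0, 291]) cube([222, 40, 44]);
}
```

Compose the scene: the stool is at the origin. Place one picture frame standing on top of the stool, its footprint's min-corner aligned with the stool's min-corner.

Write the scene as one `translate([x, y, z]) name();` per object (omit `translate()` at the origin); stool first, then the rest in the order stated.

stool();
translate([0, 0, 394]) picture_frame();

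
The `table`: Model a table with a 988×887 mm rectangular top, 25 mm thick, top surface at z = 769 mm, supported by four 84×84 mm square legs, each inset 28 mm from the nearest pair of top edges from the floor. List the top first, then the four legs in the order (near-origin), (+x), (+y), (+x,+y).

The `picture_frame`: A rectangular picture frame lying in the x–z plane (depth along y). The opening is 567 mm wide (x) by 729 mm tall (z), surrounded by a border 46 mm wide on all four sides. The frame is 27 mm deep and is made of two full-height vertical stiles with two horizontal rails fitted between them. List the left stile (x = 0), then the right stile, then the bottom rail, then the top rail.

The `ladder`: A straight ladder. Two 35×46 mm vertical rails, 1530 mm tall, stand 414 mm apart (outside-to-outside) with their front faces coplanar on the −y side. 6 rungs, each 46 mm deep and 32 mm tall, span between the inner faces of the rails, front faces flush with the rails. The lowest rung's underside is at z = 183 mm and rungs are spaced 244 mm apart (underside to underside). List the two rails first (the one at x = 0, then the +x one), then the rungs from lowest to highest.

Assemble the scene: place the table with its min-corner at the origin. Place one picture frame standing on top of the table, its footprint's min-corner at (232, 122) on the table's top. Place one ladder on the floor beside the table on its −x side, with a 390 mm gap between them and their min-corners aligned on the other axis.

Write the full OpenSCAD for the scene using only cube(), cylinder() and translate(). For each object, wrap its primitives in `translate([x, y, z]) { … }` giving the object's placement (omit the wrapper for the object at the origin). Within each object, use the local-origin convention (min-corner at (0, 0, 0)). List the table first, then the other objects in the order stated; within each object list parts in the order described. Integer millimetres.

translate([0, 0, 744]) cube([988, 887, 25]);
translate([28, 28, 0]) cube([84, 84, 744]);
translate([876, 28, 0]) cube([84, 84, 744]);
translate([28, 775, 0]) cube([84, 84, 744]);
translate([876, 775, 0]) cube([84, 84, 744]);
translate([232, 122, 769]) {
  cube([46, 27, 821]);
  translate([613, 0, 0]) cube([46, 27, 821]);
  translate([46, 0, 0]) cube([567, 27, 46]);
  translate([46, 0, 775]) cube([567, 27, 46]);
}
translate([-804, 0, 0]) {
  cube([35, 46, 1530]);
  translate([379, 0, 0]) cube([35, 46, 1530]);
  translate([35, 0, 183]) cube([344, 46, 32]);
  translate([35, 0, 427]) cube([344, 46, 32]);
  translate([35, 0, 671]) cube([344, 46, 32]);
  translate([35, 0, 915]) cube([344, 46, 32]);
  translate([35, 0, 1159]) cube([344, 46, 32]);
  translate([35, 0, 1403]) cube([344, 46, 32]);
}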